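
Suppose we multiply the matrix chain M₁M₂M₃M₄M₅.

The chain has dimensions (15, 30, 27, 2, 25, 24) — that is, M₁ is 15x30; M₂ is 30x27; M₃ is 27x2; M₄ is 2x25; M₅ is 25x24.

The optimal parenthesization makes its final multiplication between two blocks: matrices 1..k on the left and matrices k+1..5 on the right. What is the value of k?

3

Adjacent pairs: M₁M₂ = 15·30·27 = 12150; M₂M₃ = 30·27·2 = 1620; M₃M₄ = 27·2·25 = 1350; M₄M₅ = 2·25·24 = 1200.
Length 3: M₁..M₃: k=1: 0+1620+15·30·2=2520; k=2: 12150+0+15·27·2=12960 → min 2520 | M₂..M₄: k=2: 0+1350+30·27·25=21600; k=3: 1620+0+30·2·25=3120 → min 3120 | M₃..M₅: k=3: 0+1200+27·2·24=2496; k=4: 1350+0+27·25·24=17550 → min 2496.
Length 4: M₁..M₄: k=1: 0+3120+15·30·25=14370; k=2: 12150+1350+15·27·25=23625; k=3: 2520+0+15·2·25=3270 → min 3270 | M₂..M₅: k=2: 0+2496+30·27·24=21936; k=3: 1620+1200+30·2·24=4260; k=4: 3120+0+30·25·24=21120 → min 4260.
Top-level splits: k=1: (M₁..M₁)·(M₂..M₅) → 0+4260+15·30·24 = 15060; k=2: (M₁..M₂)·(M₃..M₅) → 12150+2496+15·27·24 = 24366; k=3: (M₁..M₃)·(M₄..M₅) → 2520+1200+15·2·24 = 4440; k=4: (M₁..M₄)·(M₅..M₅) → 3270+0+15·25·24 = 12270.
Best split is after M₃, i.e. k = 3.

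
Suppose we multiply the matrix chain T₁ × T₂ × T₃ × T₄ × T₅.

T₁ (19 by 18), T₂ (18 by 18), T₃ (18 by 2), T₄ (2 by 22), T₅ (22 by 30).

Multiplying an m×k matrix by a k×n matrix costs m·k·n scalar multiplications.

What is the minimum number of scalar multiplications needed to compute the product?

3792

Adjacent pairs: T₁T₂ = 19·18·18 = 6156; T₂T₃ = 18·18·2 = 648; T₃T₄ = 18·2·22 = 792; T₄T₅ = 2·22·30 = 1320.
Length 3: T₁..T₃: k=1: 0+648+19·18·2=1332; k=2: 6156+0+19·18·2=6840 → min 1332 | T₂..T₄: k=2: 0+792+18·18·22=7920; k=3: 648+0+18·2·22=1440 → min 1440 | T₃..T₅: k=3: 0+1320+18·2·30=2400; k=4: 792+0+18·22·30=12672 → min 2400.
Length 4: T₁..T₄: k=1: 0+1440+19·18·22=8964; k=2: 6156+792+19·18·22=14472; k=3: 1332+0+19·2·22=2168 → min 2168 | T₂..T₅: k=2: 0+2400+18·18·30=12120; k=3: 648+1320+18·2·30=3048; k=4: 1440+0+18·22·30=13320 → min 3048.
Length 5: T₁..T₅: k=1: 0+3048+19·18·30=13308; k=2: 6156+2400+19·18·30=18816; k=3: 1332+1320+19·2·30=3792; k=4: 2168+0+19·22·30=14708 → min 3792.
Optimal order: ((T₁ × (T₂ × T₃)) × (T₄ × T₅)) with cost 3792.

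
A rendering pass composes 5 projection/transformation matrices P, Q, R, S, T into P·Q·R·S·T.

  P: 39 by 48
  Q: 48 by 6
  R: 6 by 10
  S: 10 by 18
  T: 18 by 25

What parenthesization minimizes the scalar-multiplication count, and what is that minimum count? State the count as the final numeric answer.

20862

Adjacent pairs: PQ = 39·48·6 = 11232; QR = 48·6·10 = 2880; RS = 6·10·18 = 1080; ST = 10·18·25 = 4500.
Length 3: P..R: k=1: 0+2880+39·48·10=21600; k=2: 11232+0+39·6·10=13572 → min 13572 | Q..S: k=2: 0+1080+48·6·18=6264; k=3: 2880+0+48·10·18=11520 → min 6264 | R..T: k=3: 0+4500+6·10·25=6000; k=4: 1080+0+6·18·25=3780 → min 3780.
Length 4: P..S: k=1: 0+6264+39·48·18=39960; k=2: 11232+1080+39·6·18=16524; k=3: 13572+0+39·10·18=20592 → min 16524 | Q..T: k=2: 0+3780+48·6·25=10980; k=3: 2880+4500+48·10·25=19380; k=4: 6264+0+48·18·25=27864 → min 10980.
Length 5: P..T: k=1: 0+10980+39·48·25=57780; k=2: 11232+3780+39·6·25=20862; k=3: 13572+4500+39·10·25=27822; k=4: 16524+0+39·18·25=34074 → min 20862.
Optimal parenthesization: ((P·Q)·((R·S)·T)) with cost 20862.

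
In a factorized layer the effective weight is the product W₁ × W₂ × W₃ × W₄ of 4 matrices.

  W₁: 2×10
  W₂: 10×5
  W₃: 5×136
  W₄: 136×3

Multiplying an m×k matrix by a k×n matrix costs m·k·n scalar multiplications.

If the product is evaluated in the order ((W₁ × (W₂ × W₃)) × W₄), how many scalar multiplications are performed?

10336

(W₂ × W₃): 10×5 by 5×136 → 10×136, cost 10·5·136 = 6800
(W₁ × (W₂ × W₃)): 2×10 by 10×136 → 2×136, cost 2·10·136 = 2720; cumulative 9520
((W₁ × (W₂ × W₃)) × W₄): 2×136 by 136×3 → 2×3, cost 2·136·3 = 816; cumulative 10336
Total: 10336 scalar multiplications.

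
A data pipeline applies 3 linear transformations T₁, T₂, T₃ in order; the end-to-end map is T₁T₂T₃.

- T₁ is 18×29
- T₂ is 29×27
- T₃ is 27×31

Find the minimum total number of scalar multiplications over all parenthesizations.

Order (T₁(T₂T₃)): (T₂T₃): 29×27 by 27×31 → 29×31, cost 29·27·31 = 24273; (T₁(T₂T₃)): 18×29 by 29×31 → 18×31, cost 18·29·31 = 16182; cumulative 40455. Total 40455.
Order ((T₁T₂)T₃): (T₁T₂): 18×29 by 29×27 → 18×27, cost 18·29·27 = 14094; ((T₁T₂)T₃): 18×27 by 27×31 → 18×31, cost 18·27·31 = 15066; cumulative 29160. Total 29160.
Minimum: 29160.

29160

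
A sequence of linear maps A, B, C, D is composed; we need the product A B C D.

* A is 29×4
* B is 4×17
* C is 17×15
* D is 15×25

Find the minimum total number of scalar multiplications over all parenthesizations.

5420

Adjacent pairs: AB = 29·4·17 = 1972; BC = 4·17·15 = 1020; CD = 17·15·25 = 6375.
Length 3: A..C: k=1: 0+1020+29·4·15=2760; k=2: 1972+0+29·17·15=9367 → min 2760 | B..D: k=2: 0+6375+4·17·25=8075; k=3: 1020+0+4·15·25=2520 → min 2520.
Length 4: A..D: k=1: 0+2520+29·4·25=5420; k=2: 1972+6375+29·17·25=20672; k=3: 2760+0+29·15·25=13635 → min 5420.
Optimal order: (A ((B C) D)) with cost 5420.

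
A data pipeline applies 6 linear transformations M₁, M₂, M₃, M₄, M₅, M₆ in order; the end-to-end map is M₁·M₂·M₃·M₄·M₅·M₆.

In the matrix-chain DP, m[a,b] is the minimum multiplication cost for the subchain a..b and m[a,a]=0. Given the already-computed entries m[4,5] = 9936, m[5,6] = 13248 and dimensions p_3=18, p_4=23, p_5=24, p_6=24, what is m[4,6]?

m[4,6] = min over k∈[4,5] of m[4,k]+m[k+1,6]+p_{3}·p_k·p_{6}.
k=4: 0 + 13248 + 18·23·24 = 23184; k=5: 9936 + 0 + 18·24·24 = 20304.
Minimum: 20304 at k=5.

20304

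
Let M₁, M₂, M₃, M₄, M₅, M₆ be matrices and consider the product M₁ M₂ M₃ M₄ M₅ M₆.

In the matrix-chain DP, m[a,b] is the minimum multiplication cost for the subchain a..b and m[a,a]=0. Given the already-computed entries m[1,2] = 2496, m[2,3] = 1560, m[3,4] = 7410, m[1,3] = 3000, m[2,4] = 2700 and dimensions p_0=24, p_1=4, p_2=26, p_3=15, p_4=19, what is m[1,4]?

m[1,4] = min over k∈[1,3] of m[1,k]+m[k+1,4]+p_{0}·p_k·p_{4}.
k=1: 0 + 2700 + 24·4·19 = 4524; k=2: 2496 + 7410 + 24·26·19 = 21762; k=3: 3000 + 0 + 24·15·19 = 9840.
Minimum: 4524 at k=1.

4524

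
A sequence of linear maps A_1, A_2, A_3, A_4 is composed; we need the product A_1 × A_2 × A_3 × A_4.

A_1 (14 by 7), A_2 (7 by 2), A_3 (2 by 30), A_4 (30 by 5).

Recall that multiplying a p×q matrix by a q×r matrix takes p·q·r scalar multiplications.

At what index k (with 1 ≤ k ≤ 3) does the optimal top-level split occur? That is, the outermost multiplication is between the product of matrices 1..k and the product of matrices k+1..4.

2

Adjacent pairs: A_1A_2 = 14·7·2 = 196; A_2A_3 = 7·2·30 = 420; A_3A_4 = 2·30·5 = 300.
Length 3: A_1..A_3: k=1: 0+420+14·7·30=3360; k=2: 196+0+14·2·30=1036 → min 1036 | A_2..A_4: k=2: 0+300+7·2·5=370; k=3: 420+0+7·30·5=1470 → min 370.
Top-level splits: k=1: (A_1..A_1)·(A_2..A_4) → 0+370+14·7·5 = 860; k=2: (A_1..A_2)·(A_3..A_4) → 196+300+14·2·5 = 636; k=3: (A_1..A_3)·(A_4..A_4) → 1036+0+14·30·5 = 3136.
Best split is after A_2, i.e. k = 2.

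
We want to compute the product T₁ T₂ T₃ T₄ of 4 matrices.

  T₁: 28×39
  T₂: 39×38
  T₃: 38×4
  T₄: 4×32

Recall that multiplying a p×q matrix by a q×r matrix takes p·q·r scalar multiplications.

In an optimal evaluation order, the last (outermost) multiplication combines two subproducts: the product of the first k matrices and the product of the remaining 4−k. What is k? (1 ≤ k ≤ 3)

3

Adjacent pairs: T₁T₂ = 28·39·38 = 41496; T₂T₃ = 39·38·4 = 5928; T₃T₄ = 38·4·32 = 4864.
Length 3: T₁..T₃: k=1: 0+5928+28·39·4=10296; k=2: 41496+0+28·38·4=45752 → min 10296 | T₂..T₄: k=2: 0+4864+39·38·32=52288; k=3: 5928+0+39·4·32=10920 → min 10920.
Top-level splits: k=1: (T₁..T₁)·(T₂..T₄) → 0+10920+28·39·32 = 45864; k=2: (T₁..T₂)·(T₃..T₄) → 41496+4864+28·38·32 = 80408; k=3: (T₁..T₃)·(T₄..T₄) → 10296+0+28·4·32 = 13880.
Best split is after T₃, i.e. k = 3.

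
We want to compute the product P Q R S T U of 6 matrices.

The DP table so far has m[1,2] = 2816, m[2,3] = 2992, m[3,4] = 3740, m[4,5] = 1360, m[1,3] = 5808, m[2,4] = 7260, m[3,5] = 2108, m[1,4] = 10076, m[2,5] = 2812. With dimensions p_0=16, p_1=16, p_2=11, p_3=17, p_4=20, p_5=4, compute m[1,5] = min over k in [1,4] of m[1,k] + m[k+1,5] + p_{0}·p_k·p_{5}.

m[1,5] = min over k∈[1,4] of m[1,k]+m[k+1,5]+p_{0}·p_k·p_{5}.
k=1: 0 + 2812 + 16·16·4 = 3836; k=2: 2816 + 2108 + 16·11·4 = 5628; k=3: 5808 + 1360 + 16·17·4 = 8256; k=4: 10076 + 0 + 16·20·4 = 11356.
Minimum: 3836 at k=1.

3836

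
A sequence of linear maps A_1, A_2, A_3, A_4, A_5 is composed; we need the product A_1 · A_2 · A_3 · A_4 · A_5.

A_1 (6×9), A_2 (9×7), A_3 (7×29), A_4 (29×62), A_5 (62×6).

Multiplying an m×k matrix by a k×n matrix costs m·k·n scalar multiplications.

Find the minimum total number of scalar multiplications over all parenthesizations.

12636

Adjacent pairs: A_1A_2 = 6·9·7 = 378; A_2A_3 = 9·7·29 = 1827; A_3A_4 = 7·29·62 = 12586; A_4A_5 = 29·62·6 = 10788.
Length 3: A_1..A_3: k=1: 0+1827+6·9·29=3393; k=2: 378+0+6·7·29=1596 → min 1596 | A_2..A_4: k=2: 0+12586+9·7·62=16492; k=3: 1827+0+9·29·62=18009 → min 16492 | A_3..A_5: k=3: 0+10788+7·29·6=12006; k=4: 12586+0+7·62·6=15190 → min 12006.
Length 4: A_1..A_4: k=1: 0+16492+6·9·62=19840; k=2: 378+12586+6·7·62=15568; k=3: 1596+0+6·29·62=12384 → min 12384 | A_2..A_5: k=2: 0+12006+9·7·6=12384; k=3: 1827+10788+9·29·6=14181; k=4: 16492+0+9·62·6=19840 → min 12384.
Length 5: A_1..A_5: k=1: 0+12384+6·9·6=12708; k=2: 378+12006+6·7·6=12636; k=3: 1596+10788+6·29·6=13428; k=4: 12384+0+6·62·6=14616 → min 12636.
Optimal order: ((A_1 · A_2) · (A_3 · (A_4 · A_5))) with cost 12636.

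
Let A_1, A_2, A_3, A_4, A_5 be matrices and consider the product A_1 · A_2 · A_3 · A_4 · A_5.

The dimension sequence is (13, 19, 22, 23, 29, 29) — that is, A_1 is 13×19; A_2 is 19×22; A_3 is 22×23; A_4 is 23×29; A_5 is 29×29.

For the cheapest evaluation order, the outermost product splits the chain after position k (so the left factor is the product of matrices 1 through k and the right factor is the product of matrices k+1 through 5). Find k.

4

Adjacent pairs: A_1A_2 = 13·19·22 = 5434; A_2A_3 = 19·22·23 = 9614; A_3A_4 = 22·23·29 = 14674; A_4A_5 = 23·29·29 = 19343.
Length 3: A_1..A_3: k=1: 0+9614+13·19·23=15295; k=2: 5434+0+13·22·23=12012 → min 12012 | A_2..A_4: k=2: 0+14674+19·22·29=26796; k=3: 9614+0+19·23·29=22287 → min 22287 | A_3..A_5: k=3: 0+19343+22·23·29=34017; k=4: 14674+0+22·29·29=33176 → min 33176.
Length 4: A_1..A_4: k=1: 0+22287+13·19·29=29450; k=2: 5434+14674+13·22·29=28402; k=3: 12012+0+13·23·29=20683 → min 20683 | A_2..A_5: k=2: 0+33176+19·22·29=45298; k=3: 9614+19343+19·23·29=41630; k=4: 22287+0+19·29·29=38266 → min 38266.
Top-level splits: k=1: (A_1..A_1)·(A_2..A_5) → 0+38266+13·19·29 = 45429; k=2: (A_1..A_2)·(A_3..A_5) → 5434+33176+13·22·29 = 46904; k=3: (A_1..A_3)·(A_4..A_5) → 12012+19343+13·23·29 = 40026; k=4: (A_1..A_4)·(A_5..A_5) → 20683+0+13·29·29 = 31616.
Best split is after A_4, i.e. k = 4.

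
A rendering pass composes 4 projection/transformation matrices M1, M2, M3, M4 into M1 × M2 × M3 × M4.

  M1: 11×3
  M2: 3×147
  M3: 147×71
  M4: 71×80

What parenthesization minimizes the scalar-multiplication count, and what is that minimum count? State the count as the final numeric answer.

Adjacent pairs: M1M2 = 11·3·147 = 4851; M2M3 = 3·147·71 = 31311; M3M4 = 147·71·80 = 834960.
Length 3: M1..M3: k=1: 0+31311+11·3·71=33654; k=2: 4851+0+11·147·71=119658 → min 33654 | M2..M4: k=2: 0+834960+3·147·80=870240; k=3: 31311+0+3·71·80=48351 → min 48351.
Length 4: M1..M4: k=1: 0+48351+11·3·80=50991; k=2: 4851+834960+11·147·80=969171; k=3: 33654+0+11·71·80=96134 → min 50991.
Optimal parenthesization: (M1 × ((M2 × M3) × M4)) with cost 50991.

50991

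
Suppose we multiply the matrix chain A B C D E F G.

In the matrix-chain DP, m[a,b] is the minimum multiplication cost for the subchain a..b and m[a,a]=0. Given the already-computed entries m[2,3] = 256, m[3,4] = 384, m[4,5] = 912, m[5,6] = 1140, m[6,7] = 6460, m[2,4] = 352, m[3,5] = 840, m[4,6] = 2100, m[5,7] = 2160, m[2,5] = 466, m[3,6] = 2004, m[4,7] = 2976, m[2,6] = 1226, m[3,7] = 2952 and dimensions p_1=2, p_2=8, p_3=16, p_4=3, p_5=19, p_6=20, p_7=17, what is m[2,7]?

1906

m[2,7] = min over k∈[2,6] of m[2,k]+m[k+1,7]+p_{1}·p_k·p_{7}.
k=2: 0 + 2952 + 2·8·17 = 3224; k=3: 256 + 2976 + 2·16·17 = 3776; k=4: 352 + 2160 + 2·3·17 = 2614; k=5: 466 + 6460 + 2·19·17 = 7572; k=6: 1226 + 0 + 2·20·17 = 1906.
Minimum: 1906 at k=6.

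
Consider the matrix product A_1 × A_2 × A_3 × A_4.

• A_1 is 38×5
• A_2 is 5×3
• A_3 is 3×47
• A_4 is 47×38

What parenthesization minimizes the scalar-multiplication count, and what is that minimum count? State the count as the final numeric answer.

Adjacent pairs: A_1A_2 = 38·5·3 = 570; A_2A_3 = 5·3·47 = 705; A_3A_4 = 3·47·38 = 5358.
Length 3: A_1..A_3: k=1: 0+705+38·5·47=9635; k=2: 570+0+38·3·47=5928 → min 5928 | A_2..A_4: k=2: 0+5358+5·3·38=5928; k=3: 705+0+5·47·38=9635 → min 5928.
Length 4: A_1..A_4: k=1: 0+5928+38·5·38=13148; k=2: 570+5358+38·3·38=10260; k=3: 5928+0+38·47·38=73796 → min 10260.
Optimal parenthesization: ((A_1 × A_2) × (A_3 × A_4)) with cost 10260.

10260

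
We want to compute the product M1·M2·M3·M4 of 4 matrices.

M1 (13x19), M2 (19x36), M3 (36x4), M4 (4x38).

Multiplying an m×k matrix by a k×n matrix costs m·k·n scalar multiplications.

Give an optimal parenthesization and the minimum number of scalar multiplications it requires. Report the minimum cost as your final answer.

Adjacent pairs: M1M2 = 13·19·36 = 8892; M2M3 = 19·36·4 = 2736; M3M4 = 36·4·38 = 5472.
Length 3: M1..M3: k=1: 0+2736+13·19·4=3724; k=2: 8892+0+13·36·4=10764 → min 3724 | M2..M4: k=2: 0+5472+19·36·38=31464; k=3: 2736+0+19·4·38=5624 → min 5624.
Length 4: M1..M4: k=1: 0+5624+13·19·38=15010; k=2: 8892+5472+13·36·38=32148; k=3: 3724+0+13·4·38=5700 → min 5700.
Optimal parenthesization: ((M1·(M2·M3))·M4) with cost 5700.

5700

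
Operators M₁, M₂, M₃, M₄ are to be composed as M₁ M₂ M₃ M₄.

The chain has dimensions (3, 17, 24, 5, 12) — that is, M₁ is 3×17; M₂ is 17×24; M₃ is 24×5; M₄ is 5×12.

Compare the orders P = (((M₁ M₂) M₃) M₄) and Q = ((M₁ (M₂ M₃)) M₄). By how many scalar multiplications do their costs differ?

Order P = (((M₁ M₂) M₃) M₄): (M₁ M₂): 3×17 by 17×24 → 3×24, cost 3·17·24 = 1224; ((M₁ M₂) M₃): 3×24 by 24×5 → 3×5, cost 3·24·5 = 360; cumulative 1584; (((M₁ M₂) M₃) M₄): 3×5 by 5×12 → 3×12, cost 3·5·12 = 180; cumulative 1764. Total 1764.
Order Q = ((M₁ (M₂ M₃)) M₄): (M₂ M₃): 17×24 by 24×5 → 17×5, cost 17·24·5 = 2040; (M₁ (M₂ M₃)): 3×17 by 17×5 → 3×5, cost 3·17·5 = 255; cumulative 2295; ((M₁ (M₂ M₃)) M₄): 3×5 by 5×12 → 3×12, cost 3·5·12 = 180; cumulative 2475. Total 2475.
Difference: |1764 − 2475| = 711.

711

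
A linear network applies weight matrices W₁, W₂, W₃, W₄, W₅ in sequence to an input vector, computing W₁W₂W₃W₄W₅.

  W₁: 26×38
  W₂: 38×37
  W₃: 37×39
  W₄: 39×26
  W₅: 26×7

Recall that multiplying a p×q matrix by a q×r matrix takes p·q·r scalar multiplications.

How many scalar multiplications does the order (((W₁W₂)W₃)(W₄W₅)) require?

88270

(W₁W₂): 26×38 by 38×37 → 26×37, cost 26·38·37 = 36556
((W₁W₂)W₃): 26×37 by 37×39 → 26×39, cost 26·37·39 = 37518; cumulative 74074
(W₄W₅): 39×26 by 26×7 → 39×7, cost 39·26·7 = 7098
(((W₁W₂)W₃)(W₄W₅)): 26×39 by 39×7 → 26×7, cost 26·39·7 = 7098; cumulative 88270
Total: 88270 scalar multiplications.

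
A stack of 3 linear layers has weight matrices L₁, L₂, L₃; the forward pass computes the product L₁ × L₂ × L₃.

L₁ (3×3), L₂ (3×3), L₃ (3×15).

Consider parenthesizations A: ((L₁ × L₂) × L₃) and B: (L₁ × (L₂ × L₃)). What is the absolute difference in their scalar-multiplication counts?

108

Order A = ((L₁ × L₂) × L₃): (L₁ × L₂): 3×3 by 3×3 → 3×3, cost 3·3·3 = 27; ((L₁ × L₂) × L₃): 3×3 by 3×15 → 3×15, cost 3·3·15 = 135; cumulative 162. Total 162.
Order B = (L₁ × (L₂ × L₃)): (L₂ × L₃): 3×3 by 3×15 → 3×15, cost 3·3·15 = 135; (L₁ × (L₂ × L₃)): 3×3 by 3×15 → 3×15, cost 3·3·15 = 135; cumulative 270. Total 270.
Difference: |162 − 270| = 108.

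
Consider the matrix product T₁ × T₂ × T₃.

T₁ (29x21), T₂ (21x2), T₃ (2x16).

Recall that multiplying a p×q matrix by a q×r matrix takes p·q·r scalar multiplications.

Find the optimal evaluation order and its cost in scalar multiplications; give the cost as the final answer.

(T₁ × (T₂ × T₃)): cost 10416.
((T₁ × T₂) × T₃): cost 2146.
Optimal: ((T₁ × T₂) × T₃) with cost 2146.

2146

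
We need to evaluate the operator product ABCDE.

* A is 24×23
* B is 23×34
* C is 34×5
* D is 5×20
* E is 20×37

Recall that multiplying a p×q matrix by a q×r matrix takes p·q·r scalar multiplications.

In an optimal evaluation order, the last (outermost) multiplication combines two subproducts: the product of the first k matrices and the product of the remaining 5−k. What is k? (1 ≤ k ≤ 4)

Adjacent pairs: AB = 24·23·34 = 18768; BC = 23·34·5 = 3910; CD = 34·5·20 = 3400; DE = 5·20·37 = 3700.
Length 3: A..C: k=1: 0+3910+24·23·5=6670; k=2: 18768+0+24·34·5=22848 → min 6670 | B..D: k=2: 0+3400+23·34·20=19040; k=3: 3910+0+23·5·20=6210 → min 6210 | C..E: k=3: 0+3700+34·5·37=9990; k=4: 3400+0+34·20·37=28560 → min 9990.
Length 4: A..D: k=1: 0+6210+24·23·20=17250; k=2: 18768+3400+24·34·20=38488; k=3: 6670+0+24·5·20=9070 → min 9070 | B..E: k=2: 0+9990+23·34·37=38924; k=3: 3910+3700+23·5·37=11865; k=4: 6210+0+23·20·37=23230 → min 11865.
Top-level splits: k=1: (A..A)·(B..E) → 0+11865+24·23·37 = 32289; k=2: (A..B)·(C..E) → 18768+9990+24·34·37 = 58950; k=3: (A..C)·(D..E) → 6670+3700+24·5·37 = 14810; k=4: (A..D)·(E..E) → 9070+0+24·20·37 = 26830.
Best split is after C, i.e. k = 3.

3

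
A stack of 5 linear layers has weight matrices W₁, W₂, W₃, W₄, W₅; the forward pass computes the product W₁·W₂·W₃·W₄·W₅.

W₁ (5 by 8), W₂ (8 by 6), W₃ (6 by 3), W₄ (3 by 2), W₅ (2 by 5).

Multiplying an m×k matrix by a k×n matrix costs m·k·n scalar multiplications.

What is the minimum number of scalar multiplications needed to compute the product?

262

Adjacent pairs: W₁W₂ = 5·8·6 = 240; W₂W₃ = 8·6·3 = 144; W₃W₄ = 6·3·2 = 36; W₄W₅ = 3·2·5 = 30.
Length 3: W₁..W₃: k=1: 0+144+5·8·3=264; k=2: 240+0+5·6·3=330 → min 264 | W₂..W₄: k=2: 0+36+8·6·2=132; k=3: 144+0+8·3·2=192 → min 132 | W₃..W₅: k=3: 0+30+6·3·5=120; k=4: 36+0+6·2·5=96 → min 96.
Length 4: W₁..W₄: k=1: 0+132+5·8·2=212; k=2: 240+36+5·6·2=336; k=3: 264+0+5·3·2=294 → min 212 | W₂..W₅: k=2: 0+96+8·6·5=336; k=3: 144+30+8·3·5=294; k=4: 132+0+8·2·5=212 → min 212.
Length 5: W₁..W₅: k=1: 0+212+5·8·5=412; k=2: 240+96+5·6·5=486; k=3: 264+30+5·3·5=369; k=4: 212+0+5·2·5=262 → min 262.
Optimal order: ((W₁·(W₂·(W₃·W₄)))·W₅) with cost 262.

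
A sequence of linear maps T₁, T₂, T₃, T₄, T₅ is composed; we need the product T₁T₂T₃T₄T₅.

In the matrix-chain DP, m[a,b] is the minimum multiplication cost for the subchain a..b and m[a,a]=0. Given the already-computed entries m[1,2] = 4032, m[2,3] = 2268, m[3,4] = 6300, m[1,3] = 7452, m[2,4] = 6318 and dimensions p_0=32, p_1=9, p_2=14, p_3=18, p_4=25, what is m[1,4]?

13518

m[1,4] = min over k∈[1,3] of m[1,k]+m[k+1,4]+p_{0}·p_k·p_{4}.
k=1: 0 + 6318 + 32·9·25 = 13518; k=2: 4032 + 6300 + 32·14·25 = 21532; k=3: 7452 + 0 + 32·18·25 = 21852.
Minimum: 13518 at k=1.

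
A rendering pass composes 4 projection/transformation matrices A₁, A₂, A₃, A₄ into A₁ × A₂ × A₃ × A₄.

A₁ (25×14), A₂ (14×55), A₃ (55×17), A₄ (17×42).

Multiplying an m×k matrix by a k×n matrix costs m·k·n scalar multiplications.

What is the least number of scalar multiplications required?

Adjacent pairs: A₁A₂ = 25·14·55 = 19250; A₂A₃ = 14·55·17 = 13090; A₃A₄ = 55·17·42 = 39270.
Length 3: A₁..A₃: k=1: 0+13090+25·14·17=19040; k=2: 19250+0+25·55·17=42625 → min 19040 | A₂..A₄: k=2: 0+39270+14·55·42=71610; k=3: 13090+0+14·17·42=23086 → min 23086.
Length 4: A₁..A₄: k=1: 0+23086+25·14·42=37786; k=2: 19250+39270+25·55·42=116270; k=3: 19040+0+25·17·42=36890 → min 36890.
Optimal order: ((A₁ × (A₂ × A₃)) × A₄) with cost 36890.

36890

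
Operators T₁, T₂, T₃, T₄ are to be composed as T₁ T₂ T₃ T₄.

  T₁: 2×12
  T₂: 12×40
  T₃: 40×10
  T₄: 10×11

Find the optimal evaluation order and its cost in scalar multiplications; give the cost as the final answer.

1980

Adjacent pairs: T₁T₂ = 2·12·40 = 960; T₂T₃ = 12·40·10 = 4800; T₃T₄ = 40·10·11 = 4400.
Length 3: T₁..T₃: k=1: 0+4800+2·12·10=5040; k=2: 960+0+2·40·10=1760 → min 1760 | T₂..T₄: k=2: 0+4400+12·40·11=9680; k=3: 4800+0+12·10·11=6120 → min 6120.
Length 4: T₁..T₄: k=1: 0+6120+2·12·11=6384; k=2: 960+4400+2·40·11=6240; k=3: 1760+0+2·10·11=1980 → min 1980.
Optimal parenthesization: (((T₁ T₂) T₃) T₄) with cost 1980.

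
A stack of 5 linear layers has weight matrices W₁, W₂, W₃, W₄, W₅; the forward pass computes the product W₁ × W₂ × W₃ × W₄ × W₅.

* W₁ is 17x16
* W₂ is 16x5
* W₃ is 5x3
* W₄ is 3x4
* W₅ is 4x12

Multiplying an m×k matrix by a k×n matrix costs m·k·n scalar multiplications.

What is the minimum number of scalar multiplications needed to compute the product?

1812

Adjacent pairs: W₁W₂ = 17·16·5 = 1360; W₂W₃ = 16·5·3 = 240; W₃W₄ = 5·3·4 = 60; W₄W₅ = 3·4·12 = 144.
Length 3: W₁..W₃: k=1: 0+240+17·16·3=1056; k=2: 1360+0+17·5·3=1615 → min 1056 | W₂..W₄: k=2: 0+60+16·5·4=380; k=3: 240+0+16·3·4=432 → min 380 | W₃..W₅: k=3: 0+144+5·3·12=324; k=4: 60+0+5·4·12=300 → min 300.
Length 4: W₁..W₄: k=1: 0+380+17·16·4=1468; k=2: 1360+60+17·5·4=1760; k=3: 1056+0+17·3·4=1260 → min 1260 | W₂..W₅: k=2: 0+300+16·5·12=1260; k=3: 240+144+16·3·12=960; k=4: 380+0+16·4·12=1148 → min 960.
Length 5: W₁..W₅: k=1: 0+960+17·16·12=4224; k=2: 1360+300+17·5·12=2680; k=3: 1056+144+17·3·12=1812; k=4: 1260+0+17·4·12=2076 → min 1812.
Optimal order: ((W₁ × (W₂ × W₃)) × (W₄ × W₅)) with cost 1812.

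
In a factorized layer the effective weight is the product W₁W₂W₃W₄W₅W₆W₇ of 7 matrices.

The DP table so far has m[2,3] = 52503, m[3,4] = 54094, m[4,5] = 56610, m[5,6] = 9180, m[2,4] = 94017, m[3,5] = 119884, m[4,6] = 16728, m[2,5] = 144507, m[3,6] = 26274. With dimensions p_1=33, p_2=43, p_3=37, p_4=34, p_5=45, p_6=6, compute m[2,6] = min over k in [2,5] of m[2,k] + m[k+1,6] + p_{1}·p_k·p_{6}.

34788

m[2,6] = min over k∈[2,5] of m[2,k]+m[k+1,6]+p_{1}·p_k·p_{6}.
k=2: 0 + 26274 + 33·43·6 = 34788; k=3: 52503 + 16728 + 33·37·6 = 76557; k=4: 94017 + 9180 + 33·34·6 = 109929; k=5: 144507 + 0 + 33·45·6 = 153417.
Minimum: 34788 at k=2.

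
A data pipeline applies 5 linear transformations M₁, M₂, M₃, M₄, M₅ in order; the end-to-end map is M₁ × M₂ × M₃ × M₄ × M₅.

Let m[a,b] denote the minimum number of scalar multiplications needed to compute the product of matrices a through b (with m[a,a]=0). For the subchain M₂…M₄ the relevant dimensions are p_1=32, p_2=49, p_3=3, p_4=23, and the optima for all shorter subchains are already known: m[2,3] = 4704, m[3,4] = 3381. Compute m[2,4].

m[2,4] = min over k∈[2,3] of m[2,k]+m[k+1,4]+p_{1}·p_k·p_{4}.
k=2: 0 + 3381 + 32·49·23 = 39445; k=3: 4704 + 0 + 32·3·23 = 6912.
Minimum: 6912 at k=3.

6912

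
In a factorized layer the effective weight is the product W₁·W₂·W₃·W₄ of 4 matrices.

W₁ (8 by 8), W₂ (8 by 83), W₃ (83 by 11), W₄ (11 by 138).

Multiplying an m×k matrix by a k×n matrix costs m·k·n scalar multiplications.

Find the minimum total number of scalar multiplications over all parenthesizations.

20152

Adjacent pairs: W₁W₂ = 8·8·83 = 5312; W₂W₃ = 8·83·11 = 7304; W₃W₄ = 83·11·138 = 125994.
Length 3: W₁..W₃: k=1: 0+7304+8·8·11=8008; k=2: 5312+0+8·83·11=12616 → min 8008 | W₂..W₄: k=2: 0+125994+8·83·138=217626; k=3: 7304+0+8·11·138=19448 → min 19448.
Length 4: W₁..W₄: k=1: 0+19448+8·8·138=28280; k=2: 5312+125994+8·83·138=222938; k=3: 8008+0+8·11·138=20152 → min 20152.
Optimal order: ((W₁·(W₂·W₃))·W₄) with cost 20152.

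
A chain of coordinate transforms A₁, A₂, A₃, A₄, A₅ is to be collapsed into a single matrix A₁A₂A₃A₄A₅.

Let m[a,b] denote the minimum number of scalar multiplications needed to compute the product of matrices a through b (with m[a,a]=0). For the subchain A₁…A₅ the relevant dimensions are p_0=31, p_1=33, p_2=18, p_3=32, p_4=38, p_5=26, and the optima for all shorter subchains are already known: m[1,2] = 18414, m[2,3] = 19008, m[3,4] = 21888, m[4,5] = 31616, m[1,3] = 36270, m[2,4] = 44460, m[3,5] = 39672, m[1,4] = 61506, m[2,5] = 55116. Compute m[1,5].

72594

m[1,5] = min over k∈[1,4] of m[1,k]+m[k+1,5]+p_{0}·p_k·p_{5}.
k=1: 0 + 55116 + 31·33·26 = 81714; k=2: 18414 + 39672 + 31·18·26 = 72594; k=3: 36270 + 31616 + 31·32·26 = 93678; k=4: 61506 + 0 + 31·38·26 = 92134.
Minimum: 72594 at k=2.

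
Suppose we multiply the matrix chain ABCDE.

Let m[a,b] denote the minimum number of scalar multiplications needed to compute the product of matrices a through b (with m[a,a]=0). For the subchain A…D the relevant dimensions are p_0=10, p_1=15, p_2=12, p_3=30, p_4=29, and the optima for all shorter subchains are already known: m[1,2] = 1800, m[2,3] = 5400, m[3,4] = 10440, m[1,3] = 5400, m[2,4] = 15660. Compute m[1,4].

m[1,4] = min over k∈[1,3] of m[1,k]+m[k+1,4]+p_{0}·p_k·p_{4}.
k=1: 0 + 15660 + 10·15·29 = 20010; k=2: 1800 + 10440 + 10·12·29 = 15720; k=3: 5400 + 0 + 10·30·29 = 14100.
Minimum: 14100 at k=3.

14100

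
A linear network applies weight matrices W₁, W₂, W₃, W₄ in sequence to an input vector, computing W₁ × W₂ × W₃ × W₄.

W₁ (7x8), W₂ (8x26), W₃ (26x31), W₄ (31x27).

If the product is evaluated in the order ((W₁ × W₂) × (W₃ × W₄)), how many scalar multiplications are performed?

28132

(W₁ × W₂): 7×8 by 8×26 → 7×26, cost 7·8·26 = 1456
(W₃ × W₄): 26×31 by 31×27 → 26×27, cost 26·31·27 = 21762
((W₁ × W₂) × (W₃ × W₄)): 7×26 by 26×27 → 7×27, cost 7·26·27 = 4914; cumulative 28132
Total: 28132 scalar multiplications.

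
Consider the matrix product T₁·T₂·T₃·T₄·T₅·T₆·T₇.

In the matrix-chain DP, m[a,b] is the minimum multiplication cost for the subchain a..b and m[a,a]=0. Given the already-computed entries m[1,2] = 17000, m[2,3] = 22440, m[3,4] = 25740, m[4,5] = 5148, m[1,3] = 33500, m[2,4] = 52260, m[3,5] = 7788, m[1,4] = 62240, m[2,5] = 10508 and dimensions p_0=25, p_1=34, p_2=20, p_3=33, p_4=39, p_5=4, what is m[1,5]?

13908

m[1,5] = min over k∈[1,4] of m[1,k]+m[k+1,5]+p_{0}·p_k·p_{5}.
k=1: 0 + 10508 + 25·34·4 = 13908; k=2: 17000 + 7788 + 25·20·4 = 26788; k=3: 33500 + 5148 + 25·33·4 = 41948; k=4: 62240 + 0 + 25·39·4 = 66140.
Minimum: 13908 at k=1.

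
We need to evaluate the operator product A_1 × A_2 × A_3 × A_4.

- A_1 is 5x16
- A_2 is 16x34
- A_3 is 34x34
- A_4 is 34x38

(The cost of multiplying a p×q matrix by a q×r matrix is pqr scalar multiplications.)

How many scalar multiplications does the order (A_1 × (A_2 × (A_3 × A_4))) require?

(A_3 × A_4): 34×34 by 34×38 → 34×38, cost 34·34·38 = 43928
(A_2 × (A_3 × A_4)): 16×34 by 34×38 → 16×38, cost 16·34·38 = 20672; cumulative 64600
(A_1 × (A_2 × (A_3 × A_4))): 5×16 by 16×38 → 5×38, cost 5·16·38 = 3040; cumulative 67640
Total: 67640 scalar multiplications.

67640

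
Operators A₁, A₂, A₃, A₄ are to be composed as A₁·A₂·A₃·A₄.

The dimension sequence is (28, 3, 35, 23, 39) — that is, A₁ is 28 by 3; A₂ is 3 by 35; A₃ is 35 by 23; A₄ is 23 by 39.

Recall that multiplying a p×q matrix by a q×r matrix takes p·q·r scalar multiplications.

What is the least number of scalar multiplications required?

Adjacent pairs: A₁A₂ = 28·3·35 = 2940; A₂A₃ = 3·35·23 = 2415; A₃A₄ = 35·23·39 = 31395.
Length 3: A₁..A₃: k=1: 0+2415+28·3·23=4347; k=2: 2940+0+28·35·23=25480 → min 4347 | A₂..A₄: k=2: 0+31395+3·35·39=35490; k=3: 2415+0+3·23·39=5106 → min 5106.
Length 4: A₁..A₄: k=1: 0+5106+28·3·39=8382; k=2: 2940+31395+28·35·39=72555; k=3: 4347+0+28·23·39=29463 → min 8382.
Optimal order: (A₁·((A₂·A₃)·A₄)) with cost 8382.

8382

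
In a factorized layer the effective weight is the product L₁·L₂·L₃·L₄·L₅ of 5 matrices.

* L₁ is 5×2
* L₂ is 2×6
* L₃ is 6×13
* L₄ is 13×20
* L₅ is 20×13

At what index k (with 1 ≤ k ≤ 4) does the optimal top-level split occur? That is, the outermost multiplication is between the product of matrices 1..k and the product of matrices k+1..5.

Adjacent pairs: L₁L₂ = 5·2·6 = 60; L₂L₃ = 2·6·13 = 156; L₃L₄ = 6·13·20 = 1560; L₄L₅ = 13·20·13 = 3380.
Length 3: L₁..L₃: k=1: 0+156+5·2·13=286; k=2: 60+0+5·6·13=450 → min 286 | L₂..L₄: k=2: 0+1560+2·6·20=1800; k=3: 156+0+2·13·20=676 → min 676 | L₃..L₅: k=3: 0+3380+6·13·13=4394; k=4: 1560+0+6·20·13=3120 → min 3120.
Length 4: L₁..L₄: k=1: 0+676+5·2·20=876; k=2: 60+1560+5·6·20=2220; k=3: 286+0+5·13·20=1586 → min 876 | L₂..L₅: k=2: 0+3120+2·6·13=3276; k=3: 156+3380+2·13·13=3874; k=4: 676+0+2·20·13=1196 → min 1196.
Top-level splits: k=1: (L₁..L₁)·(L₂..L₅) → 0+1196+5·2·13 = 1326; k=2: (L₁..L₂)·(L₃..L₅) → 60+3120+5·6·13 = 3570; k=3: (L₁..L₃)·(L₄..L₅) → 286+3380+5·13·13 = 4511; k=4: (L₁..L₄)·(L₅..L₅) → 876+0+5·20·13 = 2176.
Best split is after L₁, i.e. k = 1.

1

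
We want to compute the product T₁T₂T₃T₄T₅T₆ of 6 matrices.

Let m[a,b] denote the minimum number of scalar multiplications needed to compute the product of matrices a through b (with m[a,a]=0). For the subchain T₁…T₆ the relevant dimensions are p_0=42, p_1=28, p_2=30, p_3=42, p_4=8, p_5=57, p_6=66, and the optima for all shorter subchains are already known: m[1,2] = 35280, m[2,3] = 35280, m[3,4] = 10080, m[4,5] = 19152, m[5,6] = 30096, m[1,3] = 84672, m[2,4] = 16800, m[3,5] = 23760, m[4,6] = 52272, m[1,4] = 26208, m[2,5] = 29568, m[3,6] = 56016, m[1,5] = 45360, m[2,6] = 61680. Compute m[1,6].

m[1,6] = min over k∈[1,5] of m[1,k]+m[k+1,6]+p_{0}·p_k·p_{6}.
k=1: 0 + 61680 + 42·28·66 = 139296; k=2: 35280 + 56016 + 42·30·66 = 174456; k=3: 84672 + 52272 + 42·42·66 = 253368; k=4: 26208 + 30096 + 42·8·66 = 78480; k=5: 45360 + 0 + 42·57·66 = 203364.
Minimum: 78480 at k=4.

78480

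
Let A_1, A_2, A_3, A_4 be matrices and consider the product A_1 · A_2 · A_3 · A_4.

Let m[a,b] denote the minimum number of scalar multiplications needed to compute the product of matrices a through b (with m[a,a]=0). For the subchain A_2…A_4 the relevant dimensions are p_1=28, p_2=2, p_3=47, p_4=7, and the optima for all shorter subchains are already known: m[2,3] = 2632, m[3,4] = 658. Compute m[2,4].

m[2,4] = min over k∈[2,3] of m[2,k]+m[k+1,4]+p_{1}·p_k·p_{4}.
k=2: 0 + 658 + 28·2·7 = 1050; k=3: 2632 + 0 + 28·47·7 = 11844.
Minimum: 1050 at k=2.

1050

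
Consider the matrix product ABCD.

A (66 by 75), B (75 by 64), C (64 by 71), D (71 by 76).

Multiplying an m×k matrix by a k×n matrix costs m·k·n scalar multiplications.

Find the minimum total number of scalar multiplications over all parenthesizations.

Adjacent pairs: AB = 66·75·64 = 316800; BC = 75·64·71 = 340800; CD = 64·71·76 = 345344.
Length 3: A..C: k=1: 0+340800+66·75·71=692250; k=2: 316800+0+66·64·71=616704 → min 616704 | B..D: k=2: 0+345344+75·64·76=710144; k=3: 340800+0+75·71·76=745500 → min 710144.
Length 4: A..D: k=1: 0+710144+66·75·76=1086344; k=2: 316800+345344+66·64·76=983168; k=3: 616704+0+66·71·76=972840 → min 972840.
Optimal order: (((AB)C)D) with cost 972840.

972840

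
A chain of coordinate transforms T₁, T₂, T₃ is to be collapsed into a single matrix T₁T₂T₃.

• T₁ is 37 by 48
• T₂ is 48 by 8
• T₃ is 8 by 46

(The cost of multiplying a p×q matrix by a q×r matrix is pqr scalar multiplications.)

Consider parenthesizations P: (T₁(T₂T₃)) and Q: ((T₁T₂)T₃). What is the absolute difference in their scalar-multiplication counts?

71536

Order P = (T₁(T₂T₃)): (T₂T₃): 48×8 by 8×46 → 48×46, cost 48·8·46 = 17664; (T₁(T₂T₃)): 37×48 by 48×46 → 37×46, cost 37·48·46 = 81696; cumulative 99360. Total 99360.
Order Q = ((T₁T₂)T₃): (T₁T₂): 37×48 by 48×8 → 37×8, cost 37·48·8 = 14208; ((T₁T₂)T₃): 37×8 by 8×46 → 37×46, cost 37·8·46 = 13616; cumulative 27824. Total 27824.
Difference: |99360 − 27824| = 71536.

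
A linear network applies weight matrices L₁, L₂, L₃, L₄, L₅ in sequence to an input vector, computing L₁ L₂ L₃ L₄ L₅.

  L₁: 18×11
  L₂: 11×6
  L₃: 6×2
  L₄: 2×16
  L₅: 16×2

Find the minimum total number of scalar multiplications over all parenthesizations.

Adjacent pairs: L₁L₂ = 18·11·6 = 1188; L₂L₃ = 11·6·2 = 132; L₃L₄ = 6·2·16 = 192; L₄L₅ = 2·16·2 = 64.
Length 3: L₁..L₃: k=1: 0+132+18·11·2=528; k=2: 1188+0+18·6·2=1404 → min 528 | L₂..L₄: k=2: 0+192+11·6·16=1248; k=3: 132+0+11·2·16=484 → min 484 | L₃..L₅: k=3: 0+64+6·2·2=88; k=4: 192+0+6·16·2=384 → min 88.
Length 4: L₁..L₄: k=1: 0+484+18·11·16=3652; k=2: 1188+192+18·6·16=3108; k=3: 528+0+18·2·16=1104 → min 1104 | L₂..L₅: k=2: 0+88+11·6·2=220; k=3: 132+64+11·2·2=240; k=4: 484+0+11·16·2=836 → min 220.
Length 5: L₁..L₅: k=1: 0+220+18·11·2=616; k=2: 1188+88+18·6·2=1492; k=3: 528+64+18·2·2=664; k=4: 1104+0+18·16·2=1680 → min 616.
Optimal order: (L₁ (L₂ (L₃ (L₄ L₅)))) with cost 616.

616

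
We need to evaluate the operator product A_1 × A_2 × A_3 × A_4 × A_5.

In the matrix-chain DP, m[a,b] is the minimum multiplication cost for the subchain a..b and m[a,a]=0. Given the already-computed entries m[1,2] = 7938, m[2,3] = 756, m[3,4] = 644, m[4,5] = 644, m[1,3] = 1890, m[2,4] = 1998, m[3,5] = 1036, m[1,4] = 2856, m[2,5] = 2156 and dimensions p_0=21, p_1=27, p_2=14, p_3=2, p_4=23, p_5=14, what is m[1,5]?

m[1,5] = min over k∈[1,4] of m[1,k]+m[k+1,5]+p_{0}·p_k·p_{5}.
k=1: 0 + 2156 + 21·27·14 = 10094; k=2: 7938 + 1036 + 21·14·14 = 13090; k=3: 1890 + 644 + 21·2·14 = 3122; k=4: 2856 + 0 + 21·23·14 = 9618.
Minimum: 3122 at k=3.

3122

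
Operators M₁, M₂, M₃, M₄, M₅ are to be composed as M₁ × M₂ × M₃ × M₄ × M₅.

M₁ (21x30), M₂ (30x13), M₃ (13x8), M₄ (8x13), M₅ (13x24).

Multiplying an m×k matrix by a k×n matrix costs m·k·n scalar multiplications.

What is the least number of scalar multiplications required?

Adjacent pairs: M₁M₂ = 21·30·13 = 8190; M₂M₃ = 30·13·8 = 3120; M₃M₄ = 13·8·13 = 1352; M₄M₅ = 8·13·24 = 2496.
Length 3: M₁..M₃: k=1: 0+3120+21·30·8=8160; k=2: 8190+0+21·13·8=10374 → min 8160 | M₂..M₄: k=2: 0+1352+30·13·13=6422; k=3: 3120+0+30·8·13=6240 → min 6240 | M₃..M₅: k=3: 0+2496+13·8·24=4992; k=4: 1352+0+13·13·24=5408 → min 4992.
Length 4: M₁..M₄: k=1: 0+6240+21·30·13=14430; k=2: 8190+1352+21·13·13=13091; k=3: 8160+0+21·8·13=10344 → min 10344 | M₂..M₅: k=2: 0+4992+30·13·24=14352; k=3: 3120+2496+30·8·24=11376; k=4: 6240+0+30·13·24=15600 → min 11376.
Length 5: M₁..M₅: k=1: 0+11376+21·30·24=26496; k=2: 8190+4992+21·13·24=19734; k=3: 8160+2496+21·8·24=14688; k=4: 10344+0+21·13·24=16896 → min 14688.
Optimal order: ((M₁ × (M₂ × M₃)) × (M₄ × M₅)) with cost 14688.

14688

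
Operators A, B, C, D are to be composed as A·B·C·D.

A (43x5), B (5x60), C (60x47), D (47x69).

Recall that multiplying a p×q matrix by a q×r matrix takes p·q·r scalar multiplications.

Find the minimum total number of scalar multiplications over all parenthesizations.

45150

Adjacent pairs: AB = 43·5·60 = 12900; BC = 5·60·47 = 14100; CD = 60·47·69 = 194580.
Length 3: A..C: k=1: 0+14100+43·5·47=24205; k=2: 12900+0+43·60·47=134160 → min 24205 | B..D: k=2: 0+194580+5·60·69=215280; k=3: 14100+0+5·47·69=30315 → min 30315.
Length 4: A..D: k=1: 0+30315+43·5·69=45150; k=2: 12900+194580+43·60·69=385500; k=3: 24205+0+43·47·69=163654 → min 45150.
Optimal order: (A·((B·C)·D)) with cost 45150.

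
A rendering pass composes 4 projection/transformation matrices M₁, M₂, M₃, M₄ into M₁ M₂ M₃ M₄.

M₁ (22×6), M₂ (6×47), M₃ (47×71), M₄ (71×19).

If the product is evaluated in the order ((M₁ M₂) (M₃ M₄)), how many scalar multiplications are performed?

89253

(M₁ M₂): 22×6 by 6×47 → 22×47, cost 22·6·47 = 6204
(M₃ M₄): 47×71 by 71×19 → 47×19, cost 47·71·19 = 63403
((M₁ M₂) (M₃ M₄)): 22×47 by 47×19 → 22×19, cost 22·47·19 = 19646; cumulative 89253
Total: 89253 scalar multiplications.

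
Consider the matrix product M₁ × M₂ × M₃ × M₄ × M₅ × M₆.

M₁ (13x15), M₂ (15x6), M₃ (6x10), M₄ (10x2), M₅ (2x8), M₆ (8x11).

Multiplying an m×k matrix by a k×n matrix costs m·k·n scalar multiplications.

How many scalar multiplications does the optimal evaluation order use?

Adjacent pairs: M₁M₂ = 13·15·6 = 1170; M₂M₃ = 15·6·10 = 900; M₃M₄ = 6·10·2 = 120; M₄M₅ = 10·2·8 = 160; M₅M₆ = 2·8·11 = 176.
Length 3: M₁..M₃: k=1: 0+900+13·15·10=2850; k=2: 1170+0+13·6·10=1950 → min 1950 | M₂..M₄: k=2: 0+120+15·6·2=300; k=3: 900+0+15·10·2=1200 → min 300 | M₃..M₅: k=3: 0+160+6·10·8=640; k=4: 120+0+6·2·8=216 → min 216 | M₄..M₆: k=4: 0+176+10·2·11=396; k=5: 160+0+10·8·11=1040 → min 396.
Length 4: M₁..M₄: k=1: 0+300+13·15·2=690; k=2: 1170+120+13·6·2=1446; k=3: 1950+0+13·10·2=2210 → min 690 | M₂..M₅: k=2: 0+216+15·6·8=936; k=3: 900+160+15·10·8=2260; k=4: 300+0+15·2·8=540 → min 540 | M₃..M₆: k=3: 0+396+6·10·11=1056; k=4: 120+176+6·2·11=428; k=5: 216+0+6·8·11=744 → min 428.
Length 5: M₁..M₅: k=1: 0+540+13·15·8=2100; k=2: 1170+216+13·6·8=2010; k=3: 1950+160+13·10·8=3150; k=4: 690+0+13·2·8=898 → min 898 | M₂..M₆: k=2: 0+428+15·6·11=1418; k=3: 900+396+15·10·11=2946; k=4: 300+176+15·2·11=806; k=5: 540+0+15·8·11=1860 → min 806.
Length 6: M₁..M₆: k=1: 0+806+13·15·11=2951; k=2: 1170+428+13·6·11=2456; k=3: 1950+396+13·10·11=3776; k=4: 690+176+13·2·11=1152; k=5: 898+0+13·8·11=2042 → min 1152.
Optimal order: ((M₁ × (M₂ × (M₃ × M₄))) × (M₅ × M₆)) with cost 1152.

1152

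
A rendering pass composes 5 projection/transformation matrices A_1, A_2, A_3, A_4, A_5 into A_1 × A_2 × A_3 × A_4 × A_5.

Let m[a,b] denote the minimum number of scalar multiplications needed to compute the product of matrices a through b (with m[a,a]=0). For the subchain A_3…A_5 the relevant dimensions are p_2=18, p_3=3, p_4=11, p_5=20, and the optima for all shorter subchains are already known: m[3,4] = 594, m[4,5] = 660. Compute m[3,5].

1740

m[3,5] = min over k∈[3,4] of m[3,k]+m[k+1,5]+p_{2}·p_k·p_{5}.
k=3: 0 + 660 + 18·3·20 = 1740; k=4: 594 + 0 + 18·11·20 = 4554.
Minimum: 1740 at k=3.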